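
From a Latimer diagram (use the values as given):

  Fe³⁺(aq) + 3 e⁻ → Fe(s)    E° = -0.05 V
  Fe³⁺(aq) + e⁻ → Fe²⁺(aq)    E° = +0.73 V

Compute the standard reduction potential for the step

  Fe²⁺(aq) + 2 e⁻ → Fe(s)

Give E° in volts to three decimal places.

-0.440 V

Sequential free energies add, so n₃E°₃ = n₁E°₁ + n₂E°₂.
With n₃ = 3, and the known step contributing 1×(+0.73) V, the unknown satisfies 2·E° = 3×(-0.05) − 1×(+0.73) = -0.880.
E° = -0.880 / 2 = -0.440 V.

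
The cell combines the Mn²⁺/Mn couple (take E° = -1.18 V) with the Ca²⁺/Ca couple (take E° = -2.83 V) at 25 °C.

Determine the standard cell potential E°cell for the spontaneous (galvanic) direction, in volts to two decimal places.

+1.65 V

The Mn²⁺/Mn couple has the higher reduction potential, so it is the cathode; Ca²⁺/Ca is oxidised at the anode.
E°cell = E°(cathode) − E°(anode) = (-1.18) − (-2.83) = +1.65 V.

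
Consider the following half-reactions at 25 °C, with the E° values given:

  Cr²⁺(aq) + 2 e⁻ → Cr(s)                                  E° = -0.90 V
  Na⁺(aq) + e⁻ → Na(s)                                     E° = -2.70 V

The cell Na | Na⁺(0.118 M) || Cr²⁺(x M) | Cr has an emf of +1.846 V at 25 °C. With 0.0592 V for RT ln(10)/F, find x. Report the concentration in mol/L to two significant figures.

Cr²⁺/Cr is the cathode, Na⁺/Na the anode: E°cell = +1.80 V, n = 2.
Overall reaction: Cr²⁺(aq) + 2 Na(s) → Cr(s) + 2 Na⁺(aq); Q = [Na⁺]^2/[Cr²⁺]^1.
From E = E° − (0.0592/n) log Q: log Q = (E° − E)·n/0.0592 = (+1.80 − (+1.846))·2/0.0592 = -1.5541.
So 1·log[Cr²⁺] = 2·log(0.118) − log Q = -1.8562 − (-1.5541) = -0.3021; [Cr²⁺] = 10^(-0.3021) ≈ 0.50 M.

0.50 M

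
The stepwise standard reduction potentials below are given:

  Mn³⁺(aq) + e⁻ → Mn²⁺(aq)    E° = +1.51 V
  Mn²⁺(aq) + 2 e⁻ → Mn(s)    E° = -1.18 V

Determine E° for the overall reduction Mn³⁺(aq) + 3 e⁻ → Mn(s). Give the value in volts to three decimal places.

Standard free energies of sequential steps add: ΔG°₃ = ΔG°₁ + ΔG°₂, so n₃E°₃ = n₁E°₁ + n₂E°₂.
E°₃ = (1×+1.51 + 2×-1.18) / 3 = (-0.850) / 3 = -0.283 V.

-0.283 V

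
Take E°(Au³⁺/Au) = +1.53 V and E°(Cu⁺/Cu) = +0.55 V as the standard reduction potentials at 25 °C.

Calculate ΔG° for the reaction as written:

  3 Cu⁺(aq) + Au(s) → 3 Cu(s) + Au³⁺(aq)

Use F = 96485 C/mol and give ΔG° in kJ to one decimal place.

As written, Cu⁺/Cu is reduced (cathode) and Au³⁺/Au is oxidised (anode), so E°cell = (+0.55) − (+1.53) = -0.98 V.
Balancing electrons gives n = 3.
ΔG° = −nFE° = −(3)(96485)(-0.98) = 283,666 J = +283.7 kJ.

+283.7 kJ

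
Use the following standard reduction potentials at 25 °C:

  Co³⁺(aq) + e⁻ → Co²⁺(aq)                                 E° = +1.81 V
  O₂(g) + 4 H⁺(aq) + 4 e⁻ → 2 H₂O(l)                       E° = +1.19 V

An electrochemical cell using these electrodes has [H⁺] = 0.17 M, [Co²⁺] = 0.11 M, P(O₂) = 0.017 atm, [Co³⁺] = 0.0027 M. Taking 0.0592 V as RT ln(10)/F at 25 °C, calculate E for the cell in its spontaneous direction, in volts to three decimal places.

+0.596 V

Co³⁺/Co²⁺ is the cathode (higher E°), O₂/H₂O the anode: E°cell = +1.81 − (+1.19) = +0.62 V, n = 4.
Overall: 4 Co³⁺(aq) + 2 H₂O(l) → 4 Co²⁺(aq) + O₂(g) + 4 H⁺(aq)
Q = [Co²⁺]^4·P(O₂)·[H⁺]^4 / ([Co³⁺]^4); log Q = 1.592.
E = E° − (0.0592/n) log Q = +0.62 − (0.0592/4)(1.592) = +0.596 V.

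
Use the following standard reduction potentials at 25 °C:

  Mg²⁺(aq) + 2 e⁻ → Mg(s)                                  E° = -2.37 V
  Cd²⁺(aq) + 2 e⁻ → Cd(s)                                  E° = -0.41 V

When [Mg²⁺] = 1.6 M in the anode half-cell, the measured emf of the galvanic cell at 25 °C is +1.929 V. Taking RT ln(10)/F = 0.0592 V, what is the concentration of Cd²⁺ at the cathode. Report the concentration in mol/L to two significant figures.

0.14 M

Cd²⁺/Cd is the cathode, Mg²⁺/Mg the anode: E°cell = +1.96 V, n = 2.
Overall reaction: Cd²⁺(aq) + Mg(s) → Cd(s) + Mg²⁺(aq); Q = [Mg²⁺]^1/[Cd²⁺]^1.
From E = E° − (0.0592/n) log Q: log Q = (E° − E)·n/0.0592 = (+1.96 − (+1.929))·2/0.0592 = 1.0473.
So 1·log[Cd²⁺] = 1·log(1.6) − log Q = 0.2041 − (1.0473) = -0.8432; [Cd²⁺] = 10^(-0.8432) ≈ 0.14 M.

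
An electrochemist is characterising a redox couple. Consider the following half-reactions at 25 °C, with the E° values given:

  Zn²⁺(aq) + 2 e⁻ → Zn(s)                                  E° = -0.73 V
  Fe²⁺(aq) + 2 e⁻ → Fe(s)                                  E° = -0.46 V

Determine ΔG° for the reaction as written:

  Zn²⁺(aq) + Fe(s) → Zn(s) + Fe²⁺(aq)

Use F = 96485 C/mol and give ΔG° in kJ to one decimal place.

+52.1 kJ

As written, Zn²⁺/Zn is reduced (cathode) and Fe²⁺/Fe is oxidised (anode), so E°cell = (-0.73) − (-0.46) = -0.27 V.
Balancing electrons gives n = 2.
ΔG° = −nFE° = −(2)(96485)(-0.27) = 52,102 J = +52.1 kJ.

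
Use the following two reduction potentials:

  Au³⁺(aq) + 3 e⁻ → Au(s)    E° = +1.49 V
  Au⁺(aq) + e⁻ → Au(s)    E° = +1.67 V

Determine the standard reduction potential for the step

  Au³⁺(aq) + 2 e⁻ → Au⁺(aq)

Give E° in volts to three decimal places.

+1.400 V

Sequential free energies add, so n₃E°₃ = n₁E°₁ + n₂E°₂.
With n₃ = 3, and the known step contributing 1×(+1.67) V, the unknown satisfies 2·E° = 3×(+1.49) − 1×(+1.67) = +2.800.
E° = +2.800 / 2 = +1.400 V.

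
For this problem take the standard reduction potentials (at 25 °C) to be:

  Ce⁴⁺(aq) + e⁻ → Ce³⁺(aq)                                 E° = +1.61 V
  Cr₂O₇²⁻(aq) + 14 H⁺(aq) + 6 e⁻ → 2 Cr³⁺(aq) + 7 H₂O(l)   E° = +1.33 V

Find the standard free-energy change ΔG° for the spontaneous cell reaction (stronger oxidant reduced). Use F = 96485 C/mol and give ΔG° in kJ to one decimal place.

Ce⁴⁺/Ce³⁺ (E° = +1.61 V) is the cathode; Cr₂O₇²⁻/Cr³⁺ (E° = +1.33 V) is the anode, so E°cell = +0.28 V.
Balancing electrons gives n = 6 (lcm of 1 and 6).
ΔG° = −nFE° = −(6)(96485)(+0.28) = -162,095 J = -162.1 kJ.

-162.1 kJ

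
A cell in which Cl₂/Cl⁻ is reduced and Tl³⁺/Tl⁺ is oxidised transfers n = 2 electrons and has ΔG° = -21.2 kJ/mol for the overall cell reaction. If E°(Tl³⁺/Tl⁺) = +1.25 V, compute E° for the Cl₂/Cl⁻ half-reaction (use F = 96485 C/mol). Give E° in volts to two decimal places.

E°cell = −ΔG°/(nF) = −(-21.2×10³)/((2)(96485)) = +0.110 V.
Since Cl₂/Cl⁻ is the cathode and Tl³⁺/Tl⁺ the anode, E°cell = E°(Cl₂/Cl⁻) − E°(Tl³⁺/Tl⁺).
So E°(Cl₂/Cl⁻) = E°cell + E°(Tl³⁺/Tl⁺) = +0.110 + (+1.25) = +1.36 V.

+1.36 V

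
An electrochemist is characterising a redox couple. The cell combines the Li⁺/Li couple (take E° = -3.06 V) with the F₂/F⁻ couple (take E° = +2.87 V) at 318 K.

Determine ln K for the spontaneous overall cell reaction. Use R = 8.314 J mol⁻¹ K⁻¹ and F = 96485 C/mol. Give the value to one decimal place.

432.8

Cathode: F₂/F⁻; anode: Li⁺/Li. E°cell = (+2.87) − (-3.06) = +5.93 V, with n = 2.
ΔG° = −nFE° = −RT ln K, so ln K = nFE°/(RT) = (2)(96485)(+5.93) / ((8.314)(318)) = 432.820.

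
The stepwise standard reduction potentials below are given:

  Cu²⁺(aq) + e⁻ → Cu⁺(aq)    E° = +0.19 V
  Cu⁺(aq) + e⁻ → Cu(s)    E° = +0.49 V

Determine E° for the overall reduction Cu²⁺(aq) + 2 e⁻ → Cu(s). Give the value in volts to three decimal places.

Standard free energies of sequential steps add: ΔG°₃ = ΔG°₁ + ΔG°₂, so n₃E°₃ = n₁E°₁ + n₂E°₂.
E°₃ = (1×+0.19 + 1×+0.49) / 2 = (+0.680) / 2 = +0.340 V.

+0.340 V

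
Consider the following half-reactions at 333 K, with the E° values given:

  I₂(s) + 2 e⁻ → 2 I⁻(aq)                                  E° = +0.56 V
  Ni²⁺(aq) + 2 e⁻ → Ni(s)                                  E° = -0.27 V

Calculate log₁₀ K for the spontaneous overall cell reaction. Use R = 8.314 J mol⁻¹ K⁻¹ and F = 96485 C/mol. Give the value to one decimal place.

Cathode: I₂/I⁻; anode: Ni²⁺/Ni. E°cell = (+0.56) − (-0.27) = +0.83 V, with n = 2.
ΔG° = −nFE° = −RT ln K, so ln K = nFE°/(RT) = (2)(96485)(+0.83) / ((8.314)(333)) = 57.851.
log₁₀ K = 57.851 / ln 10 = 25.1.

25.1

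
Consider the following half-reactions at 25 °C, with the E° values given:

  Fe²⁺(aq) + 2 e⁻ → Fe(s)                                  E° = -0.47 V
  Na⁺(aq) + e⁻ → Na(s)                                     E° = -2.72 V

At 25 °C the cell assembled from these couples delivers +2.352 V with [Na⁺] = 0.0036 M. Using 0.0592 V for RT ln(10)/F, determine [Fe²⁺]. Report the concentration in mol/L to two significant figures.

0.036 M

Fe²⁺/Fe is the cathode, Na⁺/Na the anode: E°cell = +2.25 V, n = 2.
Overall reaction: Fe²⁺(aq) + 2 Na(s) → Fe(s) + 2 Na⁺(aq); Q = [Na⁺]^2/[Fe²⁺]^1.
From E = E° − (0.0592/n) log Q: log Q = (E° − E)·n/0.0592 = (+2.25 − (+2.352))·2/0.0592 = -3.4459.
So 1·log[Fe²⁺] = 2·log(0.0036) − log Q = -4.8874 − (-3.4459) = -1.4415; [Fe²⁺] = 10^(-1.4415) ≈ 0.036 M.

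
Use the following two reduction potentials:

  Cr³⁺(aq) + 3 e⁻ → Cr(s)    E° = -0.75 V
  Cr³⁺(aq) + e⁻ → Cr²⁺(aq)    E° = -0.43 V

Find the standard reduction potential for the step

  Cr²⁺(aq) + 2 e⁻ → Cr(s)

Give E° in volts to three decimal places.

Sequential free energies add, so n₃E°₃ = n₁E°₁ + n₂E°₂.
With n₃ = 3, and the known step contributing 1×(-0.43) V, the unknown satisfies 2·E° = 3×(-0.75) − 1×(-0.43) = -1.820.
E° = -1.820 / 2 = -0.910 V.

-0.910 V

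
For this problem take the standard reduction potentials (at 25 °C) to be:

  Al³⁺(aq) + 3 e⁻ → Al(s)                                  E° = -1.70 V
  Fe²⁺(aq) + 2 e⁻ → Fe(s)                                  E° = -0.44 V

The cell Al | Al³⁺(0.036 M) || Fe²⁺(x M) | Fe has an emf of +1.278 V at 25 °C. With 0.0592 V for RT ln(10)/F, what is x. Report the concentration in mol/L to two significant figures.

Fe²⁺/Fe is the cathode, Al³⁺/Al the anode: E°cell = +1.26 V, n = 6.
Overall reaction: 3 Fe²⁺(aq) + 2 Al(s) → 3 Fe(s) + 2 Al³⁺(aq); Q = [Al³⁺]^2/[Fe²⁺]^3.
From E = E° − (0.0592/n) log Q: log Q = (E° − E)·n/0.0592 = (+1.26 − (+1.278))·6/0.0592 = -1.8243.
So 3·log[Fe²⁺] = 2·log(0.036) − log Q = -2.8874 − (-1.8243) = -1.0631; log[Fe²⁺] = -1.0631 / 3 = -0.3544; [Fe²⁺] = 10^(-0.3544) ≈ 0.44 M.

0.44 M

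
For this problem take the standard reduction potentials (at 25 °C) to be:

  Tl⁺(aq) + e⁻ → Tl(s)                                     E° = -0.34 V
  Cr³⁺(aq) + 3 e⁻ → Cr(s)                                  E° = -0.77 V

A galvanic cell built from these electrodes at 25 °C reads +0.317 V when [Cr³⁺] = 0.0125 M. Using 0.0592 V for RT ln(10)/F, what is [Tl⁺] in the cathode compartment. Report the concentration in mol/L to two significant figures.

0.0029 M

Tl⁺/Tl is the cathode, Cr³⁺/Cr the anode: E°cell = +0.43 V, n = 3.
Overall reaction: 3 Tl⁺(aq) + Cr(s) → 3 Tl(s) + Cr³⁺(aq); Q = [Cr³⁺]^1/[Tl⁺]^3.
From E = E° − (0.0592/n) log Q: log Q = (E° − E)·n/0.0592 = (+0.43 − (+0.317))·3/0.0592 = 5.7264.
So 3·log[Tl⁺] = 1·log(0.0125) − log Q = -1.9031 − (5.7264) = -7.6295; log[Tl⁺] = -7.6295 / 3 = -2.5432; [Tl⁺] = 10^(-2.5432) ≈ 0.0029 M.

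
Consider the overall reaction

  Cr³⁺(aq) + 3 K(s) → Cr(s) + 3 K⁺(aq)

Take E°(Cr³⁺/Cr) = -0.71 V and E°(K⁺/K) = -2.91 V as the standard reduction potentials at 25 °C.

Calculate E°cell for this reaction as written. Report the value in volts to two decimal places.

The Cr³⁺/Cr couple has the higher reduction potential, so it is the cathode; K⁺/K is oxidised at the anode.
E°cell = E°(cathode) − E°(anode) = (-0.71) − (-2.91) = +2.20 V.

+2.20 V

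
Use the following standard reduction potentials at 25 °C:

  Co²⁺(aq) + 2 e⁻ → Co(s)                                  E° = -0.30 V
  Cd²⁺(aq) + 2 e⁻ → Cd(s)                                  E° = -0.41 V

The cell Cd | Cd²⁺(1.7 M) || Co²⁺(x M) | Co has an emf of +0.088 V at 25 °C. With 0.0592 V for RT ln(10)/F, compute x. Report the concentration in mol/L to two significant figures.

Co²⁺/Co is the cathode, Cd²⁺/Cd the anode: E°cell = +0.11 V, n = 2.
Overall reaction: Co²⁺(aq) + Cd(s) → Co(s) + Cd²⁺(aq); Q = [Cd²⁺]^1/[Co²⁺]^1.
From E = E° − (0.0592/n) log Q: log Q = (E° − E)·n/0.0592 = (+0.11 − (+0.088))·2/0.0592 = 0.7432.
So 1·log[Co²⁺] = 1·log(1.7) − log Q = 0.2304 − (0.7432) = -0.5128; [Co²⁺] = 10^(-0.5128) ≈ 0.31 M.

0.31 M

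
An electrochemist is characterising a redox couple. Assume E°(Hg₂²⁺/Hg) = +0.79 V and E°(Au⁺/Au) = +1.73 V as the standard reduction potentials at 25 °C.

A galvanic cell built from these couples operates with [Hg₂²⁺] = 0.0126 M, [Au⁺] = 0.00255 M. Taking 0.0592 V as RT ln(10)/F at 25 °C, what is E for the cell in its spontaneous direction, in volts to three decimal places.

+0.843 V

Au⁺/Au is the cathode (higher E°), Hg₂²⁺/Hg the anode: E°cell = +1.73 − (+0.79) = +0.94 V, n = 2.
Overall: 2 Au⁺(aq) + 2 Hg(l) → 2 Au(s) + Hg₂²⁺(aq)
Q = [Hg₂²⁺] / ([Au⁺]^2); log Q = 3.287.
E = E° − (0.0592/n) log Q = +0.94 − (0.0592/2)(3.287) = +0.843 V.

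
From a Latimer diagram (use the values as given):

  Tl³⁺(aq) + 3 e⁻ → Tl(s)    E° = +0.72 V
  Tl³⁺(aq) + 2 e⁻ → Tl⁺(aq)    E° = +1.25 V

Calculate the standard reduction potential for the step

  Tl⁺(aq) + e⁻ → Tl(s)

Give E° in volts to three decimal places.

Sequential free energies add, so n₃E°₃ = n₁E°₁ + n₂E°₂.
With n₃ = 3, and the known step contributing 2×(+1.25) V, the unknown satisfies 1·E° = 3×(+0.72) − 2×(+1.25) = -0.340.
E° = -0.340 / 1 = -0.340 V.

-0.340 V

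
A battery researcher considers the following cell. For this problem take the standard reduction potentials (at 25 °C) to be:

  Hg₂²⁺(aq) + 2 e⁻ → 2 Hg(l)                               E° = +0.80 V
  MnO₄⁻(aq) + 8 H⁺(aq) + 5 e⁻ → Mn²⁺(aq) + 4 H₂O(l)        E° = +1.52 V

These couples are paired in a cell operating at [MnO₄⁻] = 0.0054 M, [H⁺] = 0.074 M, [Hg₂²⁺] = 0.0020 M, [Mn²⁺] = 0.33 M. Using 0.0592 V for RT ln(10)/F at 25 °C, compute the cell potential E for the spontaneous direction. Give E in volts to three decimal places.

+0.672 V

MnO₄⁻/Mn²⁺ is the cathode (higher E°), Hg₂²⁺/Hg the anode: E°cell = +1.52 − (+0.80) = +0.72 V, n = 10.
Overall: 2 MnO₄⁻(aq) + 16 H⁺(aq) + 10 Hg(l) → 2 Mn²⁺(aq) + 8 H₂O(l) + 5 Hg₂²⁺(aq)
Q = [Mn²⁺]^2·[Hg₂²⁺]^5 / ([MnO₄⁻]^2·[H⁺]^16); log Q = 8.170.
E = E° − (0.0592/n) log Q = +0.72 − (0.0592/10)(8.170) = +0.672 V.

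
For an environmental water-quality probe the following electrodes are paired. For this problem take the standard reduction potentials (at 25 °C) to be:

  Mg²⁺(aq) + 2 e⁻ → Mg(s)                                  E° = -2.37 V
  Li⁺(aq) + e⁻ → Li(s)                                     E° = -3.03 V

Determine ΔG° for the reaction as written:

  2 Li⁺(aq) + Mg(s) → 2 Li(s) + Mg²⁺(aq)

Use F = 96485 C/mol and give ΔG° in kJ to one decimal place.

+127.4 kJ

As written, Li⁺/Li is reduced (cathode) and Mg²⁺/Mg is oxidised (anode), so E°cell = (-3.03) − (-2.37) = -0.66 V.
Balancing electrons gives n = 2.
ΔG° = −nFE° = −(2)(96485)(-0.66) = 127,360 J = +127.4 kJ.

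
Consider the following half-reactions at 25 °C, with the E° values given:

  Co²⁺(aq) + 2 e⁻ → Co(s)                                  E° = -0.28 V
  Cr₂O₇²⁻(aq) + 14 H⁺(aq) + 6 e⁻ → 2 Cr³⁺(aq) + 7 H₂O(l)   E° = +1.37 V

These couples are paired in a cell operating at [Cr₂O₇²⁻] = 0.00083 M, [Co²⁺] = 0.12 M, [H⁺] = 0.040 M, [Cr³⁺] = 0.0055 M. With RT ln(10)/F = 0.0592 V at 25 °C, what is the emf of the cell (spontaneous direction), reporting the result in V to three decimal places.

Cr₂O₇²⁻/Cr³⁺ is the cathode (higher E°), Co²⁺/Co the anode: E°cell = +1.37 − (-0.28) = +1.65 V, n = 6.
Overall: Cr₂O₇²⁻(aq) + 14 H⁺(aq) + 3 Co(s) → 2 Cr³⁺(aq) + 7 H₂O(l) + 3 Co²⁺(aq)
Q = [Cr³⁺]^2·[Co²⁺]^3 / ([Cr₂O₇²⁻]·[H⁺]^14); log Q = 15.370.
E = E° − (0.0592/n) log Q = +1.65 − (0.0592/6)(15.370) = +1.498 V.

+1.498 V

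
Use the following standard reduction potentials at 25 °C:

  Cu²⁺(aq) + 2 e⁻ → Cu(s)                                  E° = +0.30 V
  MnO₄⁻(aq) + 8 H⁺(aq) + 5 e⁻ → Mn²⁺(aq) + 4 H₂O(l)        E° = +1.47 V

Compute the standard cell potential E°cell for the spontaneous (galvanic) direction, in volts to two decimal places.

The MnO₄⁻/Mn²⁺ couple has the higher reduction potential, so it is the cathode; Cu²⁺/Cu is oxidised at the anode.
E°cell = E°(cathode) − E°(anode) = (+1.47) − (+0.30) = +1.17 V.
Since E°cell > 0, the reaction is spontaneous under standard conditions.

+1.17 V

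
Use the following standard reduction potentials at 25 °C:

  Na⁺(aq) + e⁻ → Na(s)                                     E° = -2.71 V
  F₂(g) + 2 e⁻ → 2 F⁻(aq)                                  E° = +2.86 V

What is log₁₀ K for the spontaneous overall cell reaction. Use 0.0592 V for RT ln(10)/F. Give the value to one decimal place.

188.2

Cathode: F₂/F⁻; anode: Na⁺/Na. E°cell = +5.57 V, n = 2.
log K = nE°cell / 0.0592 = (2)(+5.57) / 0.0592 = 188.2.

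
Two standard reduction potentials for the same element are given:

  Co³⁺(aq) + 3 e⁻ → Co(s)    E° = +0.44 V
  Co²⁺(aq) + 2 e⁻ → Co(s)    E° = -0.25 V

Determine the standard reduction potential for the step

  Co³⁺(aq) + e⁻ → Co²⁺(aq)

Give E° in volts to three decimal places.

Sequential free energies add, so n₃E°₃ = n₁E°₁ + n₂E°₂.
With n₃ = 3, and the known step contributing 2×(-0.25) V, the unknown satisfies 1·E° = 3×(+0.44) − 2×(-0.25) = +1.820.
E° = +1.820 / 1 = +1.820 V.

+1.820 V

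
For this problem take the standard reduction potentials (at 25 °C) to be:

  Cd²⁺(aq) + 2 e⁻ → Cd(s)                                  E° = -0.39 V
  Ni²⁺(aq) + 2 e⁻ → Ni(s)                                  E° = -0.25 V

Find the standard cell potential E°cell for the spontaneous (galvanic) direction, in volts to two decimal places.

+0.14 V

The Ni²⁺/Ni couple has the higher reduction potential, so it is the cathode; Cd²⁺/Cd is oxidised at the anode.
E°cell = E°(cathode) − E°(anode) = (-0.25) − (-0.39) = +0.14 V.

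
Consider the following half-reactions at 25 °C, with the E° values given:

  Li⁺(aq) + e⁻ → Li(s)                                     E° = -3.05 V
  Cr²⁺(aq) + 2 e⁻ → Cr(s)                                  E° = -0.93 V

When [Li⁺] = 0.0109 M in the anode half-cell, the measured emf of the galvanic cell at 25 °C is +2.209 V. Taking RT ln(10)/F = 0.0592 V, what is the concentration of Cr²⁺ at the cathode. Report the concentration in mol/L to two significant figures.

0.12 M

Cr²⁺/Cr is the cathode, Li⁺/Li the anode: E°cell = +2.12 V, n = 2.
Overall reaction: Cr²⁺(aq) + 2 Li(s) → Cr(s) + 2 Li⁺(aq); Q = [Li⁺]^2/[Cr²⁺]^1.
From E = E° − (0.0592/n) log Q: log Q = (E° − E)·n/0.0592 = (+2.12 − (+2.209))·2/0.0592 = -3.0068.
So 1·log[Cr²⁺] = 2·log(0.0109) − log Q = -3.9251 − (-3.0068) = -0.9183; [Cr²⁺] = 10^(-0.9183) ≈ 0.12 M.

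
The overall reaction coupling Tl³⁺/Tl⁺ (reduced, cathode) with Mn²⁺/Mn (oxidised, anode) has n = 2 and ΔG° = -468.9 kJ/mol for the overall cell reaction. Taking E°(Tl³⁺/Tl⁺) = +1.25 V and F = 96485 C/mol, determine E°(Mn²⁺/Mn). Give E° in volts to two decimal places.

E°cell = −ΔG°/(nF) = −(-468.9×10³)/((2)(96485)) = +2.430 V.
Since Tl³⁺/Tl⁺ is the cathode and Mn²⁺/Mn the anode, E°cell = E°(Tl³⁺/Tl⁺) − E°(Mn²⁺/Mn).
So E°(Mn²⁺/Mn) = E°(Tl³⁺/Tl⁺) − E°cell = (+1.25) − (+2.430) = -1.18 V.

-1.18 V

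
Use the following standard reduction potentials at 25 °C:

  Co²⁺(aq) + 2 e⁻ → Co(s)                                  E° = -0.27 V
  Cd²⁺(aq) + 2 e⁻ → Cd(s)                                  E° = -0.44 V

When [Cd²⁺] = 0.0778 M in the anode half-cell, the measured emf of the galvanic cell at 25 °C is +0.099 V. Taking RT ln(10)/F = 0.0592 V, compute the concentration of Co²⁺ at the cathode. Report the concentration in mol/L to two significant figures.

Co²⁺/Co is the cathode, Cd²⁺/Cd the anode: E°cell = +0.17 V, n = 2.
Overall reaction: Co²⁺(aq) + Cd(s) → Co(s) + Cd²⁺(aq); Q = [Cd²⁺]^1/[Co²⁺]^1.
From E = E° − (0.0592/n) log Q: log Q = (E° − E)·n/0.0592 = (+0.17 − (+0.099))·2/0.0592 = 2.3986.
So 1·log[Co²⁺] = 1·log(0.0778) − log Q = -1.1090 − (2.3986) = -3.5076; [Co²⁺] = 10^(-3.5076) ≈ 0.00031 M.

0.00031 M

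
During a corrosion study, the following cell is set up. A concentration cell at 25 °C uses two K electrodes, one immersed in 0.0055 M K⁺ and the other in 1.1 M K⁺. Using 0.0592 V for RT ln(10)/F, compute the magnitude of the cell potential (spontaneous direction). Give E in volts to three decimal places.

+0.136 V

For a concentration cell E°cell = 0. The 1.1 M side is the cathode (reduction is favoured where [K⁺] is higher).
With n = 1, E = −(0.0592/1) log([K⁺]ₐₙ/[K⁺]꜀ₐₜ) = −(0.0592/1) log(0.0055/1.1) = −(0.0592/1)(-2.301) = +0.136 V.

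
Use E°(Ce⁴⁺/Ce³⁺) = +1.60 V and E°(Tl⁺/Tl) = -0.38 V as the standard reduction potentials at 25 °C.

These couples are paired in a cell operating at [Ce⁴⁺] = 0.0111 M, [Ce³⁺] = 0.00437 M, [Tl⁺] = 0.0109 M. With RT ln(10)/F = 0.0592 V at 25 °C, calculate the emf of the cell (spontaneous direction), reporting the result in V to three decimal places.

+2.120 V

Ce⁴⁺/Ce³⁺ is the cathode (higher E°), Tl⁺/Tl the anode: E°cell = +1.60 − (-0.38) = +1.98 V, n = 1.
Overall: Ce⁴⁺(aq) + Tl(s) → Ce³⁺(aq) + Tl⁺(aq)
Q = [Ce³⁺]·[Tl⁺] / ([Ce⁴⁺]); log Q = -2.367.
E = E° − (0.0592/n) log Q = +1.98 − (0.0592/1)(-2.367) = +2.120 V.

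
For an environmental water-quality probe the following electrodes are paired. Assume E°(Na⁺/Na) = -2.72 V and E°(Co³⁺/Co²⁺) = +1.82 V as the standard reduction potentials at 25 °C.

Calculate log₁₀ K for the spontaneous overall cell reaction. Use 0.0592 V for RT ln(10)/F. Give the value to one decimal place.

76.7

Cathode: Co³⁺/Co²⁺; anode: Na⁺/Na. E°cell = +4.54 V, n = 1.
log K = nE°cell / 0.0592 = (1)(+4.54) / 0.0592 = 76.7.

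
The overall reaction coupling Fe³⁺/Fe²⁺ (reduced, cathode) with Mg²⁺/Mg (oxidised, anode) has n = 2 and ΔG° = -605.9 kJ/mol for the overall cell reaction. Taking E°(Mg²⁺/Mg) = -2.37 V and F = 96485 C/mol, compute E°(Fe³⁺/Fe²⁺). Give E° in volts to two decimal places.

E°cell = −ΔG°/(nF) = −(-605.9×10³)/((2)(96485)) = +3.140 V.
Since Fe³⁺/Fe²⁺ is the cathode and Mg²⁺/Mg the anode, E°cell = E°(Fe³⁺/Fe²⁺) − E°(Mg²⁺/Mg).
So E°(Fe³⁺/Fe²⁺) = E°cell + E°(Mg²⁺/Mg) = +3.140 + (-2.37) = +0.77 V.

+0.77 V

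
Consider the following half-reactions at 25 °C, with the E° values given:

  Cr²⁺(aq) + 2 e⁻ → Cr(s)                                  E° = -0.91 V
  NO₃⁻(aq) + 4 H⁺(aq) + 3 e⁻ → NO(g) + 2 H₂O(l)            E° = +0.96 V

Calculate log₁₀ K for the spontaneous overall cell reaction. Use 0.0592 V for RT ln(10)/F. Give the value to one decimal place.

189.5

Cathode: NO₃⁻/NO; anode: Cr²⁺/Cr. E°cell = +1.87 V, n = 6.
log K = nE°cell / 0.0592 = (6)(+1.87) / 0.0592 = 189.5.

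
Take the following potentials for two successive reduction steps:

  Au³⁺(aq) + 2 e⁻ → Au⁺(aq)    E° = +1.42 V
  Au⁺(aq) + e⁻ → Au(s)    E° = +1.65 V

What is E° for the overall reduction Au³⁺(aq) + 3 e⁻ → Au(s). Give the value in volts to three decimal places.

Adding the free-energy changes (−nFE°) of the two steps gives −n₃FE°₃ = −n₁FE°₁ − n₂FE°₂.
E°₃ = (2×+1.42 + 1×+1.65) / 3 = (+4.490) / 3 = +1.497 V.
E° values themselves are not directly additive — weighting by electron count is essential.

+1.497 V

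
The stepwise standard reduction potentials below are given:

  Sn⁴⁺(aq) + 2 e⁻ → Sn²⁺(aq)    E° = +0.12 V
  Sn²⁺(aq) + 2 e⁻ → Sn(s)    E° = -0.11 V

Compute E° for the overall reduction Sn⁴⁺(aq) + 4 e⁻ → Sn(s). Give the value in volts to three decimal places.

Since ΔG° = −nFE° is additive over sequential reductions, n₃E°₃ = n₁E°₁ + n₂E°₂.
E°₃ = (2×+0.12 + 2×-0.11) / 4 = (+0.020) / 4 = +0.005 V.

+0.005 V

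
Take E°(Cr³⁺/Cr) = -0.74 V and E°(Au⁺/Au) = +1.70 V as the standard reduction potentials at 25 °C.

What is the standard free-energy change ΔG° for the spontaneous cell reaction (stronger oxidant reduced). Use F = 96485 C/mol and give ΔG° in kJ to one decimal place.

-706.3 kJ

Au⁺/Au (E° = +1.70 V) is the cathode; Cr³⁺/Cr (E° = -0.74 V) is the anode, so E°cell = +2.44 V.
Balancing electrons gives n = 3 (lcm of 1 and 3).
ΔG° = −nFE° = −(3)(96485)(+2.44) = -706,270 J = -706.3 kJ.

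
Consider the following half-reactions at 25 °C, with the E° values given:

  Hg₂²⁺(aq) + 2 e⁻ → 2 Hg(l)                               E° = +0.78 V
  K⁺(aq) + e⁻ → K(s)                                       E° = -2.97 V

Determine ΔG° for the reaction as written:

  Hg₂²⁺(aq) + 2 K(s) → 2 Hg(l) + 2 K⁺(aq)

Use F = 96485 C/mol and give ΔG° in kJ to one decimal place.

-723.6 kJ

As written, Hg₂²⁺/Hg is reduced (cathode) and K⁺/K is oxidised (anode), so E°cell = (+0.78) − (-2.97) = +3.75 V.
Balancing electrons gives n = 2.
ΔG° = −nFE° = −(2)(96485)(+3.75) = -723,638 J = -723.6 kJ.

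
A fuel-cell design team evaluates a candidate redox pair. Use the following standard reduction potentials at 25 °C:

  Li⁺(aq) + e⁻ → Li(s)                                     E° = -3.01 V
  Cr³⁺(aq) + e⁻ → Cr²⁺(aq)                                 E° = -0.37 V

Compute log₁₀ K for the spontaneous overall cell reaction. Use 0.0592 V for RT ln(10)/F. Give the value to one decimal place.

Cathode: Cr³⁺/Cr²⁺; anode: Li⁺/Li. E°cell = +2.64 V, n = 1.
log K = nE°cell / 0.0592 = (1)(+2.64) / 0.0592 = 44.6.

44.6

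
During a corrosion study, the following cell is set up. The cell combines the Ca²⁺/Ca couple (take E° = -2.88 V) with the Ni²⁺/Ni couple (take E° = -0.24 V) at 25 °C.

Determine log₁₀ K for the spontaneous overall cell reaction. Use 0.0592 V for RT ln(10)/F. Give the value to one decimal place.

Cathode: Ni²⁺/Ni; anode: Ca²⁺/Ca. E°cell = +2.64 V, n = 2.
log K = nE°cell / 0.0592 = (2)(+2.64) / 0.0592 = 89.2.

89.2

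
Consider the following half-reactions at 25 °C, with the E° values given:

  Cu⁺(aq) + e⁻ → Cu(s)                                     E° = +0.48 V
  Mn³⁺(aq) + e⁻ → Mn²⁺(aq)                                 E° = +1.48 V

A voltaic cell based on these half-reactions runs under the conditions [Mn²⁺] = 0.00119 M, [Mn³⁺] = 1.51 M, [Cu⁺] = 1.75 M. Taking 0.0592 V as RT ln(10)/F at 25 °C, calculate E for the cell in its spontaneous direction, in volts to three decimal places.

Mn³⁺/Mn²⁺ is the cathode (higher E°), Cu⁺/Cu the anode: E°cell = +1.48 − (+0.48) = +1.00 V, n = 1.
Overall: Mn³⁺(aq) + Cu(s) → Mn²⁺(aq) + Cu⁺(aq)
Q = [Mn²⁺]·[Cu⁺] / ([Mn³⁺]); log Q = -2.860.
E = E° − (0.0592/n) log Q = +1.00 − (0.0592/1)(-2.860) = +1.169 V.

+1.169 V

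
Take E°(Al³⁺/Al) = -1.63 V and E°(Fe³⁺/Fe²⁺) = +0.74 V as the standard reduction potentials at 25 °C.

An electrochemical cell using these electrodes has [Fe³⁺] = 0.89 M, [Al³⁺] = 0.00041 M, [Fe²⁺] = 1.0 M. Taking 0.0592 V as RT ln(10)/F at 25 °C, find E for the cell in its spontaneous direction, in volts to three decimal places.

+2.434 V

Fe³⁺/Fe²⁺ is the cathode (higher E°), Al³⁺/Al the anode: E°cell = +0.74 − (-1.63) = +2.37 V, n = 3.
Overall: 3 Fe³⁺(aq) + Al(s) → 3 Fe²⁺(aq) + Al³⁺(aq)
Q = [Fe²⁺]^3·[Al³⁺] / ([Fe³⁺]^3); log Q = -3.235.
E = E° − (0.0592/n) log Q = +2.37 − (0.0592/3)(-3.235) = +2.434 V.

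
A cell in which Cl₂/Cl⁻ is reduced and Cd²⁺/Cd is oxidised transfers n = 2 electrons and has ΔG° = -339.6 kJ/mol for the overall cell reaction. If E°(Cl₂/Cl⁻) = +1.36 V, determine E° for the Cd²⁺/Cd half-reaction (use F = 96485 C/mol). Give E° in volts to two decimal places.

E°cell = −ΔG°/(nF) = −(-339.6×10³)/((2)(96485)) = +1.760 V.
Since Cl₂/Cl⁻ is the cathode and Cd²⁺/Cd the anode, E°cell = E°(Cl₂/Cl⁻) − E°(Cd²⁺/Cd).
So E°(Cd²⁺/Cd) = E°(Cl₂/Cl⁻) − E°cell = (+1.36) − (+1.760) = -0.40 V.

-0.40 V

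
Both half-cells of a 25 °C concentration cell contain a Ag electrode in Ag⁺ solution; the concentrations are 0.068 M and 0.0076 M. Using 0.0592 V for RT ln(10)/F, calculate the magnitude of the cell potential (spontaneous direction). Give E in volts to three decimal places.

+0.056 V

For a concentration cell E°cell = 0. The 0.068 M side is the cathode (reduction is favoured where [Ag⁺] is higher).
With n = 1, E = −(0.0592/1) log([Ag⁺]ₐₙ/[Ag⁺]꜀ₐₜ) = −(0.0592/1) log(0.0076/0.068) = −(0.0592/1)(-0.952) = +0.056 V.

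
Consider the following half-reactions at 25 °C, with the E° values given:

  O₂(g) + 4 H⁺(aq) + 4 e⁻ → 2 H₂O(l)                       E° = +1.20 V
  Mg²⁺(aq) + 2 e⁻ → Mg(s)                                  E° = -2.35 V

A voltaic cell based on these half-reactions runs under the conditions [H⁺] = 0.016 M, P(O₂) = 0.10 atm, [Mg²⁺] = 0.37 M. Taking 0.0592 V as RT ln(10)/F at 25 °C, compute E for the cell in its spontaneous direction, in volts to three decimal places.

+3.442 V

O₂/H₂O is the cathode (higher E°), Mg²⁺/Mg the anode: E°cell = +1.20 − (-2.35) = +3.55 V, n = 4.
Overall: O₂(g) + 4 H⁺(aq) + 2 Mg(s) → 2 H₂O(l) + 2 Mg²⁺(aq)
Q = [Mg²⁺]^2 / (P(O₂)·[H⁺]^4); log Q = 7.320.
E = E° − (0.0592/n) log Q = +3.55 − (0.0592/4)(7.320) = +3.442 V.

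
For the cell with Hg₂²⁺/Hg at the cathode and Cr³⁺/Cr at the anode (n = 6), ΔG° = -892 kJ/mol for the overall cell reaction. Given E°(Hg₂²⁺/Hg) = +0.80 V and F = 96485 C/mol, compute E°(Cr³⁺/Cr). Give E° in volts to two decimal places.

-0.74 V

E°cell = −ΔG°/(nF) = −(-892×10³)/((6)(96485)) = +1.541 V.
Since Hg₂²⁺/Hg is the cathode and Cr³⁺/Cr the anode, E°cell = E°(Hg₂²⁺/Hg) − E°(Cr³⁺/Cr).
So E°(Cr³⁺/Cr) = E°(Hg₂²⁺/Hg) − E°cell = (+0.80) − (+1.541) = -0.74 V.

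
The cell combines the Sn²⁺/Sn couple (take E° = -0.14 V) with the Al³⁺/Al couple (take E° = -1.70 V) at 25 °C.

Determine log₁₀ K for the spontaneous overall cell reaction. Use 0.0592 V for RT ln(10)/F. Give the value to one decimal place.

Cathode: Sn²⁺/Sn; anode: Al³⁺/Al. E°cell = +1.56 V, n = 6.
log K = nE°cell / 0.0592 = (6)(+1.56) / 0.0592 = 158.1.

158.1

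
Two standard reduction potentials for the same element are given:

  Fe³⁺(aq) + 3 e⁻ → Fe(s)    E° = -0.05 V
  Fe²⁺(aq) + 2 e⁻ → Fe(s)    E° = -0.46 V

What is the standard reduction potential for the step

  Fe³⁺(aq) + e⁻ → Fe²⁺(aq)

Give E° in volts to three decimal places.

+0.770 V

Sequential free energies add, so n₃E°₃ = n₁E°₁ + n₂E°₂.
With n₃ = 3, and the known step contributing 2×(-0.46) V, the unknown satisfies 1·E° = 3×(-0.05) − 2×(-0.46) = +0.770.
E° = +0.770 / 1 = +0.770 V.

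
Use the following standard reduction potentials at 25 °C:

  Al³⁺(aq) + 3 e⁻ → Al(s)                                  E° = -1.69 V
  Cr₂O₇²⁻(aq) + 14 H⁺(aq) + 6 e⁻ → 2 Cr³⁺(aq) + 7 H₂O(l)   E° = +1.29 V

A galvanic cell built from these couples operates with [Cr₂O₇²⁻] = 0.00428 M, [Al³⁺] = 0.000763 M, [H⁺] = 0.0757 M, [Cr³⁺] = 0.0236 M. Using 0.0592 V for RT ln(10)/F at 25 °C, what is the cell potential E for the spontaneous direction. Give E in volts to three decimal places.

+2.895 V

Cr₂O₇²⁻/Cr³⁺ is the cathode (higher E°), Al³⁺/Al the anode: E°cell = +1.29 − (-1.69) = +2.98 V, n = 6.
Overall: Cr₂O₇²⁻(aq) + 14 H⁺(aq) + 2 Al(s) → 2 Cr³⁺(aq) + 7 H₂O(l) + 2 Al³⁺(aq)
Q = [Cr³⁺]^2·[Al³⁺]^2 / ([Cr₂O₇²⁻]·[H⁺]^14); log Q = 8.572.
E = E° − (0.0592/n) log Q = +2.98 − (0.0592/6)(8.572) = +2.895 V.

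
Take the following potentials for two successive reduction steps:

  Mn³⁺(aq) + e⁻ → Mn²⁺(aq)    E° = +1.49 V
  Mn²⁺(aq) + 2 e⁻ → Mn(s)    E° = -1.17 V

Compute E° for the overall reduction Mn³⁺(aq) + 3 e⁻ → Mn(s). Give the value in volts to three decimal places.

Standard free energies of sequential steps add: ΔG°₃ = ΔG°₁ + ΔG°₂, so n₃E°₃ = n₁E°₁ + n₂E°₂.
E°₃ = (1×+1.49 + 2×-1.17) / 3 = (-0.850) / 3 = -0.283 V.

-0.283 V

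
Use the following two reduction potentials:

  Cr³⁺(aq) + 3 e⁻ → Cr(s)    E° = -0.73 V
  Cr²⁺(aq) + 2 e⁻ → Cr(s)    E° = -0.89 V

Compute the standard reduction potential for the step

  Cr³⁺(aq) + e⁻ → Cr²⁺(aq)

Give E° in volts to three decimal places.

Sequential free energies add, so n₃E°₃ = n₁E°₁ + n₂E°₂.
With n₃ = 3, and the known step contributing 2×(-0.89) V, the unknown satisfies 1·E° = 3×(-0.73) − 2×(-0.89) = -0.410.
E° = -0.410 / 1 = -0.410 V.

-0.410 V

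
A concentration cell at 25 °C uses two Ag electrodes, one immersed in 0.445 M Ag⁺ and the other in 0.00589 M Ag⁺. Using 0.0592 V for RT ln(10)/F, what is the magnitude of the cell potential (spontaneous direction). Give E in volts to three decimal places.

+0.111 V

For a concentration cell E°cell = 0. The 0.445 M side is the cathode (reduction is favoured where [Ag⁺] is higher).
With n = 1, E = −(0.0592/1) log([Ag⁺]ₐₙ/[Ag⁺]꜀ₐₜ) = −(0.0592/1) log(0.00589/0.445) = −(0.0592/1)(-1.878) = +0.111 V.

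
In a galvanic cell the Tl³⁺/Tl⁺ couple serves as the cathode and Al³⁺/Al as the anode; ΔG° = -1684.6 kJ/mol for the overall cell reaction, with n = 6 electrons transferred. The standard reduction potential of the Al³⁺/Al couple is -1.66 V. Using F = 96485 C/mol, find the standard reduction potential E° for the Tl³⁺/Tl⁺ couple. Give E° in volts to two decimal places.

+1.25 V

E°cell = −ΔG°/(nF) = −(-1684.6×10³)/((6)(96485)) = +2.910 V.
Since Tl³⁺/Tl⁺ is the cathode and Al³⁺/Al the anode, E°cell = E°(Tl³⁺/Tl⁺) − E°(Al³⁺/Al).
So E°(Tl³⁺/Tl⁺) = E°cell + E°(Al³⁺/Al) = +2.910 + (-1.66) = +1.25 V.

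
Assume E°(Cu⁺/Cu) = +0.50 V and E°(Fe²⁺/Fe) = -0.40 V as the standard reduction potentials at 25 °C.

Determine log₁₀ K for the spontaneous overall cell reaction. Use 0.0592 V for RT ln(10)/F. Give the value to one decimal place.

30.4

Cathode: Cu⁺/Cu; anode: Fe²⁺/Fe. E°cell = +0.90 V, n = 2.
log K = nE°cell / 0.0592 = (2)(+0.90) / 0.0592 = 30.4.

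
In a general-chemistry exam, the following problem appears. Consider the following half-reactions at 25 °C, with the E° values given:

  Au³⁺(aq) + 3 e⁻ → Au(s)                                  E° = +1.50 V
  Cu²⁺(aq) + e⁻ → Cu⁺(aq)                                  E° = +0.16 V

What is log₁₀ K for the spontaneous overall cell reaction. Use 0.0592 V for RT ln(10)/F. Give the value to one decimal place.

67.9

Cathode: Au³⁺/Au; anode: Cu²⁺/Cu⁺. E°cell = +1.34 V, n = 3.
log K = nE°cell / 0.0592 = (3)(+1.34) / 0.0592 = 67.9.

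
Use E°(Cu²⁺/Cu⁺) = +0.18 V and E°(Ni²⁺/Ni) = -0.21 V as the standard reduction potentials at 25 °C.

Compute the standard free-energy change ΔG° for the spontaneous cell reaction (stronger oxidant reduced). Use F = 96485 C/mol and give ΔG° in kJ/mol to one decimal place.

-75.3 kJ/mol

Cu²⁺/Cu⁺ (E° = +0.18 V) is the cathode; Ni²⁺/Ni (E° = -0.21 V) is the anode, so E°cell = +0.39 V.
Balancing electrons gives n = 2 (lcm of 1 and 2).
ΔG° = −nFE° = −(2)(96485)(+0.39) = -75,258 J = -75.3 kJ/mol.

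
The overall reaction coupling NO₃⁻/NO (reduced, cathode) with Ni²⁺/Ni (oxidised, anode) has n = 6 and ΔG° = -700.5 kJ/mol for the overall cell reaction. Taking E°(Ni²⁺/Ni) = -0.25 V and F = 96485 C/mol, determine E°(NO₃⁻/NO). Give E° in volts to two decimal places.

E°cell = −ΔG°/(nF) = −(-700.5×10³)/((6)(96485)) = +1.210 V.
Since NO₃⁻/NO is the cathode and Ni²⁺/Ni the anode, E°cell = E°(NO₃⁻/NO) − E°(Ni²⁺/Ni).
So E°(NO₃⁻/NO) = E°cell + E°(Ni²⁺/Ni) = +1.210 + (-0.25) = +0.96 V.

+0.96 V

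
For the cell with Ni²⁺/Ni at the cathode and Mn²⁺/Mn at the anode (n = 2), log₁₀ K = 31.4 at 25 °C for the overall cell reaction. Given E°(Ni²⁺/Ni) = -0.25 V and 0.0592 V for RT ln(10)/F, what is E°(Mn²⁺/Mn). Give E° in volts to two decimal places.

E°cell = (0.0592/n)·log K = (0.0592/2)(31.4) = +0.929 V.
Since Ni²⁺/Ni is the cathode and Mn²⁺/Mn the anode, E°cell = E°(Ni²⁺/Ni) − E°(Mn²⁺/Mn).
So E°(Mn²⁺/Mn) = E°(Ni²⁺/Ni) − E°cell = (-0.25) − (+0.929) = -1.18 V.

-1.18 V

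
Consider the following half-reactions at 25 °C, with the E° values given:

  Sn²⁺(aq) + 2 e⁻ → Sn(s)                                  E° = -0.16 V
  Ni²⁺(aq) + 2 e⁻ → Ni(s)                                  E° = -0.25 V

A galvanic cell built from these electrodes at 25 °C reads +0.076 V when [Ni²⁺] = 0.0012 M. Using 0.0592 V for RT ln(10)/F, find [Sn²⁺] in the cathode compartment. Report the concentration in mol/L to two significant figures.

0.00040 M

Sn²⁺/Sn is the cathode, Ni²⁺/Ni the anode: E°cell = +0.09 V, n = 2.
Overall reaction: Sn²⁺(aq) + Ni(s) → Sn(s) + Ni²⁺(aq); Q = [Ni²⁺]^1/[Sn²⁺]^1.
From E = E° − (0.0592/n) log Q: log Q = (E° − E)·n/0.0592 = (+0.09 − (+0.076))·2/0.0592 = 0.4730.
So 1·log[Sn²⁺] = 1·log(0.0012) − log Q = -2.9208 − (0.4730) = -3.3938; [Sn²⁺] = 10^(-3.3938) ≈ 0.00040 M.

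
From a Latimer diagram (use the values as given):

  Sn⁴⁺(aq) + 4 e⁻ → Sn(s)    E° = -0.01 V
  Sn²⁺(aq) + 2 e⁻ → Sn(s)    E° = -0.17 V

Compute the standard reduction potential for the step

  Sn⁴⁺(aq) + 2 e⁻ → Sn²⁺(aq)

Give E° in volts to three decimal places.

Sequential free energies add, so n₃E°₃ = n₁E°₁ + n₂E°₂.
With n₃ = 4, and the known step contributing 2×(-0.17) V, the unknown satisfies 2·E° = 4×(-0.01) − 2×(-0.17) = +0.300.
E° = +0.300 / 2 = +0.150 V.

+0.150 V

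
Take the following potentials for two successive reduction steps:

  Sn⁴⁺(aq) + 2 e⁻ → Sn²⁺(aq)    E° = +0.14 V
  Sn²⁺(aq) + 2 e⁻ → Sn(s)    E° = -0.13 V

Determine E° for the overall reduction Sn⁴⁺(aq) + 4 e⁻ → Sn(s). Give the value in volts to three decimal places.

Since ΔG° = −nFE° is additive over sequential reductions, n₃E°₃ = n₁E°₁ + n₂E°₂.
E°₃ = (2×+0.14 + 2×-0.13) / 4 = (+0.020) / 4 = +0.005 V.

+0.005 V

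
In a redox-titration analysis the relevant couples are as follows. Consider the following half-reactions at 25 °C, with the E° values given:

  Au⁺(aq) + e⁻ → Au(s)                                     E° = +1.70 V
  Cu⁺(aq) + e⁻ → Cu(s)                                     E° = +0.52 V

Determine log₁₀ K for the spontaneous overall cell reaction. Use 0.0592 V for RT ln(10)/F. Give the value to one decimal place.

Cathode: Au⁺/Au; anode: Cu⁺/Cu. E°cell = +1.18 V, n = 1.
log K = nE°cell / 0.0592 = (1)(+1.18) / 0.0592 = 19.9.

19.9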